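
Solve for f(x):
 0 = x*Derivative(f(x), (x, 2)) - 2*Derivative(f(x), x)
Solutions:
 f(x) = C1 + C2*x^3


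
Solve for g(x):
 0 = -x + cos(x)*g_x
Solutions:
 g(x) = C1 + Integral(x/cos(x), x)


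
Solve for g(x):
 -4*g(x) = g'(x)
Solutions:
 g(x) = C1*exp(-4*x)


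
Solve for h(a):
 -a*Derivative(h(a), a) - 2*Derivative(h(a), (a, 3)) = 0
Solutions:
 h(a) = C1 + Integral(C2*airyai(-2^(2/3)*a/2) + C3*airybi(-2^(2/3)*a/2), a)


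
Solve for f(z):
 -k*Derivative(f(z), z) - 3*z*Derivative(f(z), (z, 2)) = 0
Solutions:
 f(z) = C1 + z^(1 - re(k)/3)*(C2*sin(log(z)*Abs(im(k))/3) + C3*cos(log(z)*im(k)/3))


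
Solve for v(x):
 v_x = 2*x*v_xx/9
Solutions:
 v(x) = C1 + C2*x^(11/2)


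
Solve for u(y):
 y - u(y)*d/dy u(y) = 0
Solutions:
 u(y) = -sqrt(C1 + y^2)
 u(y) = sqrt(C1 + y^2)


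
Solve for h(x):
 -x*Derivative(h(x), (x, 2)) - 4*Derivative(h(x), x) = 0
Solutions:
 h(x) = C1 + C2/x^3


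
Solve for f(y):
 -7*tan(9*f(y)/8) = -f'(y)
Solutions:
 f(y) = -8*asin(C1*exp(63*y/8))/9 + 8*pi/9
 f(y) = 8*asin(C1*exp(63*y/8))/9


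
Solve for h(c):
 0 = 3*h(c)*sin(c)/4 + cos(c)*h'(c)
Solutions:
 h(c) = C1*cos(c)^(3/4)


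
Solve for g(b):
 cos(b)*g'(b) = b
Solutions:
 g(b) = C1 + Integral(b/cos(b), b)


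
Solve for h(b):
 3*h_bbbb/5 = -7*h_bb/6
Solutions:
 h(b) = C1 + C2*b + C3*sin(sqrt(70)*b/6) + C4*cos(sqrt(70)*b/6)


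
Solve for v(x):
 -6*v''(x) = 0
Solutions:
 v(x) = C1 + C2*x


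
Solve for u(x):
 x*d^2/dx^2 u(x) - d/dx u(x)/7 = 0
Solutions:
 u(x) = C1 + C2*x^(8/7)


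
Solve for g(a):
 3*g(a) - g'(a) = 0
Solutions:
 g(a) = C1*exp(3*a)


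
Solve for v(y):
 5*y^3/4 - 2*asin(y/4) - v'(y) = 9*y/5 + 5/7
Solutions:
 v(y) = C1 + 5*y^4/16 - 9*y^2/10 - 2*y*asin(y/4) - 5*y/7 - 2*sqrt(16 - y^2)


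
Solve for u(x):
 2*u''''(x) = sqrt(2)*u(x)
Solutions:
 u(x) = C1*exp(-2^(7/8)*x/2) + C2*exp(2^(7/8)*x/2) + C3*sin(2^(7/8)*x/2) + C4*cos(2^(7/8)*x/2)


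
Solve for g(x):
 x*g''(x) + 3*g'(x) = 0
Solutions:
 g(x) = C1 + C2/x^2


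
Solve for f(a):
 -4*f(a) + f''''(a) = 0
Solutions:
 f(a) = C1*exp(-sqrt(2)*a) + C2*exp(sqrt(2)*a) + C3*sin(sqrt(2)*a) + C4*cos(sqrt(2)*a)


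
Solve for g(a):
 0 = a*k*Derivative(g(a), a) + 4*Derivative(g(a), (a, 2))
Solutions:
 g(a) = Piecewise((-sqrt(2)*sqrt(pi)*C1*erf(sqrt(2)*a*sqrt(k)/4)/sqrt(k) - C2, (k > 0) | (k < 0)), (-C1*a - C2, True))


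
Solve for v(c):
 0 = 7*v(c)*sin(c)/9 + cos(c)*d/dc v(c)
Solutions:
 v(c) = C1*cos(c)^(7/9)


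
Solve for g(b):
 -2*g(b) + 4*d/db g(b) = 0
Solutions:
 g(b) = C1*exp(b/2)


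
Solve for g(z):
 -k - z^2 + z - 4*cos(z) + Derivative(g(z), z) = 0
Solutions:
 g(z) = C1 + k*z + z^3/3 - z^2/2 + 4*sin(z)


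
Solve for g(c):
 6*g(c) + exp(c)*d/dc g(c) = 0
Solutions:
 g(c) = C1*exp(6*exp(-c))


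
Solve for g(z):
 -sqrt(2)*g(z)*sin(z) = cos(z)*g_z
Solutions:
 g(z) = C1*cos(z)^(sqrt(2))


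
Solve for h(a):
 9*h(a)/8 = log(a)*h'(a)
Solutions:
 h(a) = C1*exp(9*li(a)/8)


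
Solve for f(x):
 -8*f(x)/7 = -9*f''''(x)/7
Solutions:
 f(x) = C1*exp(-2^(3/4)*sqrt(3)*x/3) + C2*exp(2^(3/4)*sqrt(3)*x/3) + C3*sin(2^(3/4)*sqrt(3)*x/3) + C4*cos(2^(3/4)*sqrt(3)*x/3)


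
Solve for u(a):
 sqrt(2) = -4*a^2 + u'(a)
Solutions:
 u(a) = C1 + 4*a^3/3 + sqrt(2)*a


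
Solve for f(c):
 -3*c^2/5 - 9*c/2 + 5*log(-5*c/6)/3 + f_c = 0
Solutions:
 f(c) = C1 + c^3/5 + 9*c^2/4 - 5*c*log(-c)/3 + 5*c*(-log(5) + 1 + log(6))/3


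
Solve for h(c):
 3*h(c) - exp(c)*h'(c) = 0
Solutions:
 h(c) = C1*exp(-3*exp(-c))


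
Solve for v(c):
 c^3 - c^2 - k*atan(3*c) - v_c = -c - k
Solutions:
 v(c) = C1 + c^4/4 - c^3/3 + c^2/2 + c*k - k*(c*atan(3*c) - log(9*c^2 + 1)/6)


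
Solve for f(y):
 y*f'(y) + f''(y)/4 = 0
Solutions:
 f(y) = C1 + C2*erf(sqrt(2)*y)


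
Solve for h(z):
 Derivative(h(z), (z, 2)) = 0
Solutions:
 h(z) = C1 + C2*z


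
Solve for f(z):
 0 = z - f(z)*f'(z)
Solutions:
 f(z) = -sqrt(C1 + z^2)
 f(z) = sqrt(C1 + z^2)


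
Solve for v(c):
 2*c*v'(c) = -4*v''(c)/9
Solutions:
 v(c) = C1 + C2*erf(3*c/2)


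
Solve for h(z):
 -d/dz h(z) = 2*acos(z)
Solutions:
 h(z) = C1 - 2*z*acos(z) + 2*sqrt(1 - z^2)


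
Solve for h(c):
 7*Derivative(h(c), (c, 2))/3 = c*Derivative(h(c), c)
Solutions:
 h(c) = C1 + C2*erfi(sqrt(42)*c/14)


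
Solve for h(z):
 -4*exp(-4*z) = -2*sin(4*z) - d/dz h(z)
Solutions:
 h(z) = C1 + cos(4*z)/2 - exp(-4*z)


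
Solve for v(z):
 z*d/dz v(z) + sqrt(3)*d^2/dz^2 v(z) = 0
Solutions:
 v(z) = C1 + C2*erf(sqrt(2)*3^(3/4)*z/6)


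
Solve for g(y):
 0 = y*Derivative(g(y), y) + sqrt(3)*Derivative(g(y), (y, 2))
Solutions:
 g(y) = C1 + C2*erf(sqrt(2)*3^(3/4)*y/6)


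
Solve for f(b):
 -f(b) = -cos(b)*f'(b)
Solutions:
 f(b) = C1*sqrt(sin(b) + 1)/sqrt(sin(b) - 1)


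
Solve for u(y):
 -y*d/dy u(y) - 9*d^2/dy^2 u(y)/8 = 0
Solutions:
 u(y) = C1 + C2*erf(2*y/3)


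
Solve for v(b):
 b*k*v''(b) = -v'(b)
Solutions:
 v(b) = C1 + b^(((re(k) - 1)*re(k) + im(k)^2)/(re(k)^2 + im(k)^2))*(C2*sin(log(b)*Abs(im(k))/(re(k)^2 + im(k)^2)) + C3*cos(log(b)*im(k)/(re(k)^2 + im(k)^2)))


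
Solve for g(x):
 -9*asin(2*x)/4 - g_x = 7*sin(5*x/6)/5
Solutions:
 g(x) = C1 - 9*x*asin(2*x)/4 - 9*sqrt(1 - 4*x^2)/8 + 42*cos(5*x/6)/25


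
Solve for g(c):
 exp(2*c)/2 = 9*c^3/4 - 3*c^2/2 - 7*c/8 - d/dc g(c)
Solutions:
 g(c) = C1 + 9*c^4/16 - c^3/2 - 7*c^2/16 - exp(2*c)/4


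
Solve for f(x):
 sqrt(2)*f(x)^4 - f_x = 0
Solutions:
 f(x) = (-1/(C1 + 3*sqrt(2)*x))^(1/3)
 f(x) = (-1/(C1 + sqrt(2)*x))^(1/3)*(-3^(2/3) - 3*3^(1/6)*I)/6
 f(x) = (-1/(C1 + sqrt(2)*x))^(1/3)*(-3^(2/3) + 3*3^(1/6)*I)/6


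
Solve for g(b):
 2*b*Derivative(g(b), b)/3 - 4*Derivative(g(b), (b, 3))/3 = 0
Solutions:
 g(b) = C1 + Integral(C2*airyai(2^(2/3)*b/2) + C3*airybi(2^(2/3)*b/2), b)


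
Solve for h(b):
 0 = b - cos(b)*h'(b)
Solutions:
 h(b) = C1 + Integral(b/cos(b), b)


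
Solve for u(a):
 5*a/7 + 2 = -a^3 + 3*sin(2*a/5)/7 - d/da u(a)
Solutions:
 u(a) = C1 - a^4/4 - 5*a^2/14 - 2*a - 15*cos(2*a/5)/14


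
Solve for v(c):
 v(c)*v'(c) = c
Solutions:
 v(c) = -sqrt(C1 + c^2)
 v(c) = sqrt(C1 + c^2)


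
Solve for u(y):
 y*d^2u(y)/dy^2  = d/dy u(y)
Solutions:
 u(y) = C1 + C2*y^2


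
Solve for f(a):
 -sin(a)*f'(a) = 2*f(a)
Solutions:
 f(a) = C1*(cos(a) + 1)/(cos(a) - 1)


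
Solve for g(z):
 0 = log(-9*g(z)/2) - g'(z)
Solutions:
 -Integral(1/(log(-_y) - log(2) + 2*log(3)), (_y, g(z))) = C1 - z


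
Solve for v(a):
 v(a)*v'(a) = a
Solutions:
 v(a) = -sqrt(C1 + a^2)
 v(a) = sqrt(C1 + a^2)


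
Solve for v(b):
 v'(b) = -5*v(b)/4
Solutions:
 v(b) = C1*exp(-5*b/4)


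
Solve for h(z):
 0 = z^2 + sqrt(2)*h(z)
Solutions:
 h(z) = -sqrt(2)*z^2/2


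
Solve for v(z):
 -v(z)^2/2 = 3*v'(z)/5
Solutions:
 v(z) = 6/(C1 + 5*z)


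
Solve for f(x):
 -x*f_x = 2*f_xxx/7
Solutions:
 f(x) = C1 + Integral(C2*airyai(-2^(2/3)*7^(1/3)*x/2) + C3*airybi(-2^(2/3)*7^(1/3)*x/2), x)


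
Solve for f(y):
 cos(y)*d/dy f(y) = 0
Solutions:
 f(y) = C1


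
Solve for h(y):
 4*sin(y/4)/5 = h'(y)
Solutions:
 h(y) = C1 - 16*cos(y/4)/5


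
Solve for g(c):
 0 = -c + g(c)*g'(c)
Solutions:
 g(c) = -sqrt(C1 + c^2)
 g(c) = sqrt(C1 + c^2)


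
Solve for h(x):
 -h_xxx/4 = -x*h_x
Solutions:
 h(x) = C1 + Integral(C2*airyai(2^(2/3)*x) + C3*airybi(2^(2/3)*x), x)


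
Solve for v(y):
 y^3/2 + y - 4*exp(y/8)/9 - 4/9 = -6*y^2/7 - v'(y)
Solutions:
 v(y) = C1 - y^4/8 - 2*y^3/7 - y^2/2 + 4*y/9 + 32*exp(y/8)/9


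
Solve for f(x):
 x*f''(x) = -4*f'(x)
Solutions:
 f(x) = C1 + C2/x^3


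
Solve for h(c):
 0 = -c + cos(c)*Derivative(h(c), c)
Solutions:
 h(c) = C1 + Integral(c/cos(c), c)


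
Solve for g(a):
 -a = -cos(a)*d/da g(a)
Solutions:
 g(a) = C1 + Integral(a/cos(a), a)


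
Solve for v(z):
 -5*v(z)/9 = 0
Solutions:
 v(z) = 0


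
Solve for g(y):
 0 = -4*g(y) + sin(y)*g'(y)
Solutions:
 g(y) = C1*(cos(y)^2 - 2*cos(y) + 1)/(cos(y)^2 + 2*cos(y) + 1)


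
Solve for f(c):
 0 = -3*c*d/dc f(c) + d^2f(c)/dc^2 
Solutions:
 f(c) = C1 + C2*erfi(sqrt(6)*c/2)


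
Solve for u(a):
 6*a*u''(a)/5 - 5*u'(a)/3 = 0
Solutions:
 u(a) = C1 + C2*a^(43/18)


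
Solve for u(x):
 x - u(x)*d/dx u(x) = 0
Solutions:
 u(x) = -sqrt(C1 + x^2)
 u(x) = sqrt(C1 + x^2)


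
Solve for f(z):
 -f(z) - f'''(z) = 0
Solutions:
 f(z) = C3*exp(-z) + (C1*sin(sqrt(3)*z/2) + C2*cos(sqrt(3)*z/2))*exp(z/2)


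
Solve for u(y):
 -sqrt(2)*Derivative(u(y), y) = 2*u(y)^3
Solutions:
 u(y) = -sqrt(2)*sqrt(-1/(C1 - sqrt(2)*y))/2
 u(y) = sqrt(2)*sqrt(-1/(C1 - sqrt(2)*y))/2


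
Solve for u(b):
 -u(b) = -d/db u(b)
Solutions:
 u(b) = C1*exp(b)


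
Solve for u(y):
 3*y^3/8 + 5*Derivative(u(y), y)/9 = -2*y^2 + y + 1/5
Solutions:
 u(y) = C1 - 27*y^4/160 - 6*y^3/5 + 9*y^2/10 + 9*y/25


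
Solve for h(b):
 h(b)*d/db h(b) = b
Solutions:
 h(b) = -sqrt(C1 + b^2)
 h(b) = sqrt(C1 + b^2)


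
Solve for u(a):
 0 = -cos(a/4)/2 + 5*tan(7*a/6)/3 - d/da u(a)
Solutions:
 u(a) = C1 - 10*log(cos(7*a/6))/7 - 2*sin(a/4)


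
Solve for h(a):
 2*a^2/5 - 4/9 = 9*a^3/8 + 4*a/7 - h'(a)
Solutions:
 h(a) = C1 + 9*a^4/32 - 2*a^3/15 + 2*a^2/7 + 4*a/9


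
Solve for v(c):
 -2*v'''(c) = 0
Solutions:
 v(c) = C1 + C2*c + C3*c^2


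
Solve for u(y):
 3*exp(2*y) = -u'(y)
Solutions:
 u(y) = C1 - 3*exp(2*y)/2


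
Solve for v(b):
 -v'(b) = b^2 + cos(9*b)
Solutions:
 v(b) = C1 - b^3/3 - sin(9*b)/9


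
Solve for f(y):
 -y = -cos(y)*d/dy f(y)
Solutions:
 f(y) = C1 + Integral(y/cos(y), y)


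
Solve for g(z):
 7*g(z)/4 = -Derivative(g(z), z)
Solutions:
 g(z) = C1*exp(-7*z/4)


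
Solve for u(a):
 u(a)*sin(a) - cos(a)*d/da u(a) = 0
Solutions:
 u(a) = C1/cos(a)


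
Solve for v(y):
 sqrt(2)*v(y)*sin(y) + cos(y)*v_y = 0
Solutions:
 v(y) = C1*cos(y)^(sqrt(2))


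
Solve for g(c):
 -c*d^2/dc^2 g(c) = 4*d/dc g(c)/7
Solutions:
 g(c) = C1 + C2*c^(3/7)


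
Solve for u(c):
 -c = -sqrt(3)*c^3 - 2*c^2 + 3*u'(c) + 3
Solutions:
 u(c) = C1 + sqrt(3)*c^4/12 + 2*c^3/9 - c^2/6 - c


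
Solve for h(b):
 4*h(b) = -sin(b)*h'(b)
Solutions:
 h(b) = C1*(cos(b)^2 + 2*cos(b) + 1)/(cos(b)^2 - 2*cos(b) + 1)


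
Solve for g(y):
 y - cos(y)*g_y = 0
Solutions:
 g(y) = C1 + Integral(y/cos(y), y)


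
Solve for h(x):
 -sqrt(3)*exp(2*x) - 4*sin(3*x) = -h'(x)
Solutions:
 h(x) = C1 + sqrt(3)*exp(2*x)/2 - 4*cos(3*x)/3


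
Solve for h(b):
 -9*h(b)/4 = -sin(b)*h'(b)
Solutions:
 h(b) = C1*(cos(b) - 1)^(9/8)/(cos(b) + 1)^(9/8)


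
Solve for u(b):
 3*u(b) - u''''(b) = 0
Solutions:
 u(b) = C1*exp(-3^(1/4)*b) + C2*exp(3^(1/4)*b) + C3*sin(3^(1/4)*b) + C4*cos(3^(1/4)*b)


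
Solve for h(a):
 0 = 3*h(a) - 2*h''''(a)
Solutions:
 h(a) = C1*exp(-2^(3/4)*3^(1/4)*a/2) + C2*exp(2^(3/4)*3^(1/4)*a/2) + C3*sin(2^(3/4)*3^(1/4)*a/2) + C4*cos(2^(3/4)*3^(1/4)*a/2)


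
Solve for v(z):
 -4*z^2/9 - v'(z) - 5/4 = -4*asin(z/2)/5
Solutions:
 v(z) = C1 - 4*z^3/27 + 4*z*asin(z/2)/5 - 5*z/4 + 4*sqrt(4 - z^2)/5


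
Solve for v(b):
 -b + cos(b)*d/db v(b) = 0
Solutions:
 v(b) = C1 + Integral(b/cos(b), b)


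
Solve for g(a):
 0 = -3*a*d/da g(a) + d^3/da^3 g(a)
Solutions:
 g(a) = C1 + Integral(C2*airyai(3^(1/3)*a) + C3*airybi(3^(1/3)*a), a)


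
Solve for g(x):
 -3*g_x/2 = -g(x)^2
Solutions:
 g(x) = -3/(C1 + 2*x)


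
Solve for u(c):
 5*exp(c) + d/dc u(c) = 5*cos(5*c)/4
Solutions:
 u(c) = C1 - 5*exp(c) + sin(5*c)/4


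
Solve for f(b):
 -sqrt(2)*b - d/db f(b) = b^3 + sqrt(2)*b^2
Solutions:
 f(b) = C1 - b^4/4 - sqrt(2)*b^3/3 - sqrt(2)*b^2/2


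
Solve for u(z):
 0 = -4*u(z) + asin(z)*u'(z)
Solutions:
 u(z) = C1*exp(4*Integral(1/asin(z), z))


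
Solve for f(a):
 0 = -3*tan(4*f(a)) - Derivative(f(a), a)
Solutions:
 f(a) = -asin(C1*exp(-12*a))/4 + pi/4
 f(a) = asin(C1*exp(-12*a))/4


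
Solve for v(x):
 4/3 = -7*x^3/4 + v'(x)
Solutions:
 v(x) = C1 + 7*x^4/16 + 4*x/3


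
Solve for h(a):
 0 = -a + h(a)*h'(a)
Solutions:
 h(a) = -sqrt(C1 + a^2)
 h(a) = sqrt(C1 + a^2)


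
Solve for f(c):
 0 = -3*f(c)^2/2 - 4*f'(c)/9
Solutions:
 f(c) = 8/(C1 + 27*c)


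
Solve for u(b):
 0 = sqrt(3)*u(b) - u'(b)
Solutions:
 u(b) = C1*exp(sqrt(3)*b)


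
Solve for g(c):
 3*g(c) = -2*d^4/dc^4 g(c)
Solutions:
 g(c) = (C1*sin(6^(1/4)*c/2) + C2*cos(6^(1/4)*c/2))*exp(-6^(1/4)*c/2) + (C3*sin(6^(1/4)*c/2) + C4*cos(6^(1/4)*c/2))*exp(6^(1/4)*c/2)


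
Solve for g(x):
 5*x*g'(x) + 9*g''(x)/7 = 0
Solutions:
 g(x) = C1 + C2*erf(sqrt(70)*x/6)


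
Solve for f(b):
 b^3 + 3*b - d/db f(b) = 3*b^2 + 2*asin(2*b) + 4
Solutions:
 f(b) = C1 + b^4/4 - b^3 + 3*b^2/2 - 2*b*asin(2*b) - 4*b - sqrt(1 - 4*b^2)


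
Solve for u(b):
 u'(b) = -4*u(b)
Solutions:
 u(b) = C1*exp(-4*b)


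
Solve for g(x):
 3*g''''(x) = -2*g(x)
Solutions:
 g(x) = (C1*sin(6^(3/4)*x/6) + C2*cos(6^(3/4)*x/6))*exp(-6^(3/4)*x/6) + (C3*sin(6^(3/4)*x/6) + C4*cos(6^(3/4)*x/6))*exp(6^(3/4)*x/6)


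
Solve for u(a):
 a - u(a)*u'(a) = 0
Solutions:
 u(a) = -sqrt(C1 + a^2)
 u(a) = sqrt(C1 + a^2)


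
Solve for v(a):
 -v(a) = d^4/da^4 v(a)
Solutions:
 v(a) = (C1*sin(sqrt(2)*a/2) + C2*cos(sqrt(2)*a/2))*exp(-sqrt(2)*a/2) + (C3*sin(sqrt(2)*a/2) + C4*cos(sqrt(2)*a/2))*exp(sqrt(2)*a/2)


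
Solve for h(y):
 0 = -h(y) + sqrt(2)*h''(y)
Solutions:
 h(y) = C1*exp(-2^(3/4)*y/2) + C2*exp(2^(3/4)*y/2)


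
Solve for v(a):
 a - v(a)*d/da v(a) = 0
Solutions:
 v(a) = -sqrt(C1 + a^2)
 v(a) = sqrt(C1 + a^2)


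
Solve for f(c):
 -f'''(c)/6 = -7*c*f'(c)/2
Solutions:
 f(c) = C1 + Integral(C2*airyai(21^(1/3)*c) + C3*airybi(21^(1/3)*c), c)


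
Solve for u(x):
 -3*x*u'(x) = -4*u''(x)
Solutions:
 u(x) = C1 + C2*erfi(sqrt(6)*x/4)


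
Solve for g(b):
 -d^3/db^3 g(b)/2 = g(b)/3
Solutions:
 g(b) = C3*exp(-2^(1/3)*3^(2/3)*b/3) + (C1*sin(2^(1/3)*3^(1/6)*b/2) + C2*cos(2^(1/3)*3^(1/6)*b/2))*exp(2^(1/3)*3^(2/3)*b/6)


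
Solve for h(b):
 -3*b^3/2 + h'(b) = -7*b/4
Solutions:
 h(b) = C1 + 3*b^4/8 - 7*b^2/8


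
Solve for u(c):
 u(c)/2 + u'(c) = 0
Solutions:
 u(c) = C1*exp(-c/2)


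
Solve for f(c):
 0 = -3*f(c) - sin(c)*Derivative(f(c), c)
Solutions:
 f(c) = C1*(cos(c) + 1)^(3/2)/(cos(c) - 1)^(3/2)


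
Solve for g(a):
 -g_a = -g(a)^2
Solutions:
 g(a) = -1/(C1 + a)


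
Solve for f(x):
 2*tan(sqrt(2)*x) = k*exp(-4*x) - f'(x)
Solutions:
 f(x) = C1 - k*exp(-4*x)/4 - sqrt(2)*log(tan(sqrt(2)*x)^2 + 1)/2


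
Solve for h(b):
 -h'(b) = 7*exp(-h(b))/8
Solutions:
 h(b) = log(C1 - 7*b/8)


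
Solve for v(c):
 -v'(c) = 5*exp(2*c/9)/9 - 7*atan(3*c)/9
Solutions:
 v(c) = C1 + 7*c*atan(3*c)/9 - 5*exp(2*c/9)/2 - 7*log(9*c^2 + 1)/54


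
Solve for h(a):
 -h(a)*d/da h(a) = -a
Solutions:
 h(a) = -sqrt(C1 + a^2)
 h(a) = sqrt(C1 + a^2)


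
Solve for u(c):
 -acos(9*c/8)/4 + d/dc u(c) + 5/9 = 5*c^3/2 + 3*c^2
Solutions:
 u(c) = C1 + 5*c^4/8 + c^3 + c*acos(9*c/8)/4 - 5*c/9 - sqrt(64 - 81*c^2)/36


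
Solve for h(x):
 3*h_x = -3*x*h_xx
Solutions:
 h(x) = C1 + C2*log(x)


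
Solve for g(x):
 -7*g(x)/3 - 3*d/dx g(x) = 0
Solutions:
 g(x) = C1*exp(-7*x/9)


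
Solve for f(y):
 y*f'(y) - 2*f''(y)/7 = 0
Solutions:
 f(y) = C1 + C2*erfi(sqrt(7)*y/2)


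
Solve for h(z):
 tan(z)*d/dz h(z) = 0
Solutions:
 h(z) = C1


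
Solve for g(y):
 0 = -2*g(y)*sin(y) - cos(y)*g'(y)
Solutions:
 g(y) = C1*cos(y)^2


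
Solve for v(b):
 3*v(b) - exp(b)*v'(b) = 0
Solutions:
 v(b) = C1*exp(-3*exp(-b))


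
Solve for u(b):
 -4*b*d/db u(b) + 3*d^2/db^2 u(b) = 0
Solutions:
 u(b) = C1 + C2*erfi(sqrt(6)*b/3)


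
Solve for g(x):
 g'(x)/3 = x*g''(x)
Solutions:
 g(x) = C1 + C2*x^(4/3)


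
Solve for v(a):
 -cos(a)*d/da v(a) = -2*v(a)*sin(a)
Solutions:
 v(a) = C1/cos(a)^2


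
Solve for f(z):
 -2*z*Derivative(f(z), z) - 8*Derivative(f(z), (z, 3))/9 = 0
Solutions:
 f(z) = C1 + Integral(C2*airyai(-2^(1/3)*3^(2/3)*z/2) + C3*airybi(-2^(1/3)*3^(2/3)*z/2), z)


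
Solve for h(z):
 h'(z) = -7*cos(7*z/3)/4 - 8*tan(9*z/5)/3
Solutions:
 h(z) = C1 + 40*log(cos(9*z/5))/27 - 3*sin(7*z/3)/4


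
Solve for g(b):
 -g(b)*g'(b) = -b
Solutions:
 g(b) = -sqrt(C1 + b^2)
 g(b) = sqrt(C1 + b^2)


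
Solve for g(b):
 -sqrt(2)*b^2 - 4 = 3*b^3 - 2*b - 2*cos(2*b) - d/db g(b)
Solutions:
 g(b) = C1 + 3*b^4/4 + sqrt(2)*b^3/3 - b^2 + 4*b - sin(2*b)


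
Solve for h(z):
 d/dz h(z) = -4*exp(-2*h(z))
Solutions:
 h(z) = log(-sqrt(C1 - 8*z))
 h(z) = log(C1 - 8*z)/2


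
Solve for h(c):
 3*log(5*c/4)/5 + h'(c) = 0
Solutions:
 h(c) = C1 - 3*c*log(c)/5 - 3*c*log(5)/5 + 3*c/5 + 6*c*log(2)/5


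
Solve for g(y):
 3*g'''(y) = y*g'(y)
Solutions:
 g(y) = C1 + Integral(C2*airyai(3^(2/3)*y/3) + C3*airybi(3^(2/3)*y/3), y)


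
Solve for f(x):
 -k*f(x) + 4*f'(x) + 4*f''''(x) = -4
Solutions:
 f(x) = C1*exp(x*Piecewise((-sqrt(-(-1)^(1/3))/2 + sqrt((-1)^(1/3) + 2/sqrt(-(-1)^(1/3)))/2, Eq(k, 0)), (-sqrt(-k/(6*(sqrt(k^3/1728 + 1/256) + 1/16)^(1/3)) + 2*(sqrt(k^3/1728 + 1/256) + 1/16)^(1/3))/2 + sqrt(k/(6*(sqrt(k^3/1728 + 1/256) + 1/16)^(1/3)) - 2*(sqrt(k^3/1728 + 1/256) + 1/16)^(1/3) + 2/sqrt(-k/(6*(sqrt(k^3/1728 + 1/256) + 1/16)^(1/3)) + 2*(sqrt(k^3/1728 + 1/256) + 1/16)^(1/3)))/2, True))) + C2*exp(x*Piecewise((sqrt(-(-1)^(1/3))/2 - sqrt(-2/sqrt(-(-1)^(1/3)) + (-1)^(1/3))/2, Eq(k, 0)), (sqrt(-k/(6*(sqrt(k^3/1728 + 1/256) + 1/16)^(1/3)) + 2*(sqrt(k^3/1728 + 1/256) + 1/16)^(1/3))/2 - sqrt(k/(6*(sqrt(k^3/1728 + 1/256) + 1/16)^(1/3)) - 2*(sqrt(k^3/1728 + 1/256) + 1/16)^(1/3) - 2/sqrt(-k/(6*(sqrt(k^3/1728 + 1/256) + 1/16)^(1/3)) + 2*(sqrt(k^3/1728 + 1/256) + 1/16)^(1/3)))/2, True))) + C3*exp(x*Piecewise((sqrt(-(-1)^(1/3))/2 + sqrt(-2/sqrt(-(-1)^(1/3)) + (-1)^(1/3))/2, Eq(k, 0)), (sqrt(-k/(6*(sqrt(k^3/1728 + 1/256) + 1/16)^(1/3)) + 2*(sqrt(k^3/1728 + 1/256) + 1/16)^(1/3))/2 + sqrt(k/(6*(sqrt(k^3/1728 + 1/256) + 1/16)^(1/3)) - 2*(sqrt(k^3/1728 + 1/256) + 1/16)^(1/3) - 2/sqrt(-k/(6*(sqrt(k^3/1728 + 1/256) + 1/16)^(1/3)) + 2*(sqrt(k^3/1728 + 1/256) + 1/16)^(1/3)))/2, True))) + C4*exp(x*Piecewise((-sqrt((-1)^(1/3) + 2/sqrt(-(-1)^(1/3)))/2 - sqrt(-(-1)^(1/3))/2, Eq(k, 0)), (-sqrt(-k/(6*(sqrt(k^3/1728 + 1/256) + 1/16)^(1/3)) + 2*(sqrt(k^3/1728 + 1/256) + 1/16)^(1/3))/2 - sqrt(k/(6*(sqrt(k^3/1728 + 1/256) + 1/16)^(1/3)) - 2*(sqrt(k^3/1728 + 1/256) + 1/16)^(1/3) + 2/sqrt(-k/(6*(sqrt(k^3/1728 + 1/256) + 1/16)^(1/3)) + 2*(sqrt(k^3/1728 + 1/256) + 1/16)^(1/3)))/2, True))) + 4/k


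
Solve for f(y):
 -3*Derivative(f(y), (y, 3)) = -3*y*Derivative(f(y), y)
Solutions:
 f(y) = C1 + Integral(C2*airyai(y) + C3*airybi(y), y)


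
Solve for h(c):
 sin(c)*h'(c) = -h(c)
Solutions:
 h(c) = C1*sqrt(cos(c) + 1)/sqrt(cos(c) - 1)


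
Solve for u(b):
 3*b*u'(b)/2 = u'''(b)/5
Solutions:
 u(b) = C1 + Integral(C2*airyai(15^(1/3)*2^(2/3)*b/2) + C3*airybi(15^(1/3)*2^(2/3)*b/2), b)


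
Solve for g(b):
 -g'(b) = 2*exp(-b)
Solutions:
 g(b) = C1 + 2*exp(-b)


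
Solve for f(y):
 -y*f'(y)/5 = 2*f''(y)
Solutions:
 f(y) = C1 + C2*erf(sqrt(5)*y/10)


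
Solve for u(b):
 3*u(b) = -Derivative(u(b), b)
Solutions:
 u(b) = C1*exp(-3*b)


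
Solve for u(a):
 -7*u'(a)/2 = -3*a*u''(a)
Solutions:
 u(a) = C1 + C2*a^(13/6)


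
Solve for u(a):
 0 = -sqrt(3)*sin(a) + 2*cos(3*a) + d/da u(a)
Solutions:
 u(a) = C1 - 2*sin(3*a)/3 - sqrt(3)*cos(a)


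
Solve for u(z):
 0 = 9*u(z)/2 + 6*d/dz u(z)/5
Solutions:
 u(z) = C1*exp(-15*z/4)


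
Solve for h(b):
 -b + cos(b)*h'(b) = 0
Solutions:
 h(b) = C1 + Integral(b/cos(b), b)


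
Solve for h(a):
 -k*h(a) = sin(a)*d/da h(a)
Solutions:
 h(a) = C1*exp(k*(-log(cos(a) - 1) + log(cos(a) + 1))/2)


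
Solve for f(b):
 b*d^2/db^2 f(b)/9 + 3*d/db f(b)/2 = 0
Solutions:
 f(b) = C1 + C2/b^(25/2)


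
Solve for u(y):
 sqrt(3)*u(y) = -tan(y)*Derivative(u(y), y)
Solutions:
 u(y) = C1/sin(y)^(sqrt(3))


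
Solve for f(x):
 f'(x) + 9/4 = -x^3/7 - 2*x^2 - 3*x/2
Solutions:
 f(x) = C1 - x^4/28 - 2*x^3/3 - 3*x^2/4 - 9*x/4


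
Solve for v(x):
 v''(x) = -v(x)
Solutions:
 v(x) = C1*sin(x) + C2*cos(x)


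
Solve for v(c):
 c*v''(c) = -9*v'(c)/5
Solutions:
 v(c) = C1 + C2/c^(4/5)


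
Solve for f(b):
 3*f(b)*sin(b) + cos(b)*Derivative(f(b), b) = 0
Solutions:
 f(b) = C1*cos(b)^3


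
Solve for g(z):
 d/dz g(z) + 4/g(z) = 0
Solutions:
 g(z) = -sqrt(C1 - 8*z)
 g(z) = sqrt(C1 - 8*z)


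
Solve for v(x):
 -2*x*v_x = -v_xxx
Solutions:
 v(x) = C1 + Integral(C2*airyai(2^(1/3)*x) + C3*airybi(2^(1/3)*x), x)


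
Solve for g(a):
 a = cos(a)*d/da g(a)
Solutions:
 g(a) = C1 + Integral(a/cos(a), a)


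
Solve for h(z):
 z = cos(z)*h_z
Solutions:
 h(z) = C1 + Integral(z/cos(z), z)


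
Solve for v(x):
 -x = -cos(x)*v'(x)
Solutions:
 v(x) = C1 + Integral(x/cos(x), x)


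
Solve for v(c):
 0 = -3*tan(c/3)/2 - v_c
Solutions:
 v(c) = C1 + 9*log(cos(c/3))/2


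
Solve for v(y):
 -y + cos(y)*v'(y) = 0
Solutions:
 v(y) = C1 + Integral(y/cos(y), y)


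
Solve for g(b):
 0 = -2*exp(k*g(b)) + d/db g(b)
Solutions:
 g(b) = Piecewise((log(-1/(C1*k + 2*b*k))/k, Ne(k, 0)), (nan, True))
 g(b) = Piecewise((C1 + 2*b, Eq(k, 0)), (nan, True))


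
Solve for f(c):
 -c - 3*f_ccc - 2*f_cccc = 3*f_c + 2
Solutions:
 f(c) = C1 + C2*exp(c*(-2 + (4*sqrt(3) + 7)^(-1/3) + (4*sqrt(3) + 7)^(1/3))/4)*sin(sqrt(3)*c*(-(4*sqrt(3) + 7)^(1/3) + (4*sqrt(3) + 7)^(-1/3))/4) + C3*exp(c*(-2 + (4*sqrt(3) + 7)^(-1/3) + (4*sqrt(3) + 7)^(1/3))/4)*cos(sqrt(3)*c*(-(4*sqrt(3) + 7)^(1/3) + (4*sqrt(3) + 7)^(-1/3))/4) + C4*exp(-c*((4*sqrt(3) + 7)^(-1/3) + 1 + (4*sqrt(3) + 7)^(1/3))/2) - c^2/6 - 2*c/3


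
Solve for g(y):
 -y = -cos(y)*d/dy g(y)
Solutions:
 g(y) = C1 + Integral(y/cos(y), y)


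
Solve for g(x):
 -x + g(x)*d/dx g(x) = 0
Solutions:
 g(x) = -sqrt(C1 + x^2)
 g(x) = sqrt(C1 + x^2)


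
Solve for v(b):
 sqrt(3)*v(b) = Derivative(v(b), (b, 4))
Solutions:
 v(b) = C1*exp(-3^(1/8)*b) + C2*exp(3^(1/8)*b) + C3*sin(3^(1/8)*b) + C4*cos(3^(1/8)*b)


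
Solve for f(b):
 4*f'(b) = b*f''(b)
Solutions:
 f(b) = C1 + C2*b^5


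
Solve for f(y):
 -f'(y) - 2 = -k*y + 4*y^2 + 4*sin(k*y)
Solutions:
 f(y) = C1 + k*y^2/2 - 4*y^3/3 - 2*y + 4*cos(k*y)/k


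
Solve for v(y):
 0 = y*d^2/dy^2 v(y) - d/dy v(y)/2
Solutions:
 v(y) = C1 + C2*y^(3/2)


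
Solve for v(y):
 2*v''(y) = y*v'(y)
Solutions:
 v(y) = C1 + C2*erfi(y/2)


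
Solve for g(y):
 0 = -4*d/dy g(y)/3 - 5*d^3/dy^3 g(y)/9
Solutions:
 g(y) = C1 + C2*sin(2*sqrt(15)*y/5) + C3*cos(2*sqrt(15)*y/5)


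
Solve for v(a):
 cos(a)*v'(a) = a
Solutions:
 v(a) = C1 + Integral(a/cos(a), a)


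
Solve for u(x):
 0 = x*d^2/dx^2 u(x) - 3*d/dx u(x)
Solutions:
 u(x) = C1 + C2*x^4


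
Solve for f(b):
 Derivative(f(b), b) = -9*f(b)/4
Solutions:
 f(b) = C1*exp(-9*b/4)


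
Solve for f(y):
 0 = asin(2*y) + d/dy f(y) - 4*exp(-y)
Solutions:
 f(y) = C1 - y*asin(2*y) - sqrt(1 - 4*y^2)/2 - 4*exp(-y)


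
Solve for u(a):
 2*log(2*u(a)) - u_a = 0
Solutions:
 -Integral(1/(log(_y) + log(2)), (_y, u(a)))/2 = C1 - a


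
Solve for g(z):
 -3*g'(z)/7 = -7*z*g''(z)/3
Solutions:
 g(z) = C1 + C2*z^(58/49)


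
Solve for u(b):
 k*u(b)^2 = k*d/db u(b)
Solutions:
 u(b) = -1/(C1 + b)


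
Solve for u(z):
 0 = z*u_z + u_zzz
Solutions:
 u(z) = C1 + Integral(C2*airyai(-z) + C3*airybi(-z), z)


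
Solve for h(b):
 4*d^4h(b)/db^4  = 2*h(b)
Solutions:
 h(b) = C1*exp(-2^(3/4)*b/2) + C2*exp(2^(3/4)*b/2) + C3*sin(2^(3/4)*b/2) + C4*cos(2^(3/4)*b/2)


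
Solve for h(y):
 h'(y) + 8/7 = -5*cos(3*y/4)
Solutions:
 h(y) = C1 - 8*y/7 - 20*sin(3*y/4)/3


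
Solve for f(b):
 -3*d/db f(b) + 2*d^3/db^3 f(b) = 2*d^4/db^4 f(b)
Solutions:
 f(b) = C1 + C2*exp(b*(2*2^(2/3)/(9*sqrt(73) + 77)^(1/3) + 4 + 2^(1/3)*(9*sqrt(73) + 77)^(1/3))/12)*sin(2^(1/3)*sqrt(3)*b*(-(9*sqrt(73) + 77)^(1/3) + 2*2^(1/3)/(9*sqrt(73) + 77)^(1/3))/12) + C3*exp(b*(2*2^(2/3)/(9*sqrt(73) + 77)^(1/3) + 4 + 2^(1/3)*(9*sqrt(73) + 77)^(1/3))/12)*cos(2^(1/3)*sqrt(3)*b*(-(9*sqrt(73) + 77)^(1/3) + 2*2^(1/3)/(9*sqrt(73) + 77)^(1/3))/12) + C4*exp(b*(-2^(1/3)*(9*sqrt(73) + 77)^(1/3) - 2*2^(2/3)/(9*sqrt(73) + 77)^(1/3) + 2)/6)


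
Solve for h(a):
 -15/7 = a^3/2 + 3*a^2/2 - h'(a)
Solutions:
 h(a) = C1 + a^4/8 + a^3/2 + 15*a/7


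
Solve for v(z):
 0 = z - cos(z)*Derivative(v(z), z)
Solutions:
 v(z) = C1 + Integral(z/cos(z), z)


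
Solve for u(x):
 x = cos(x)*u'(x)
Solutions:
 u(x) = C1 + Integral(x/cos(x), x)


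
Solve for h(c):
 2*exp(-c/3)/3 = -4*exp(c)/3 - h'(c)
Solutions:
 h(c) = C1 - 4*exp(c)/3 + 2*exp(-c/3)


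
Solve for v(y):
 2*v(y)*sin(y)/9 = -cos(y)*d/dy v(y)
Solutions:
 v(y) = C1*cos(y)^(2/9)


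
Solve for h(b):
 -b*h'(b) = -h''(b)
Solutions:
 h(b) = C1 + C2*erfi(sqrt(2)*b/2)


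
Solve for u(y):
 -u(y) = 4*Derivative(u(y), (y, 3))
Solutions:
 u(y) = C3*exp(-2^(1/3)*y/2) + (C1*sin(2^(1/3)*sqrt(3)*y/4) + C2*cos(2^(1/3)*sqrt(3)*y/4))*exp(2^(1/3)*y/4)


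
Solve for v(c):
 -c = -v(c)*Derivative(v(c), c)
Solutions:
 v(c) = -sqrt(C1 + c^2)
 v(c) = sqrt(C1 + c^2)


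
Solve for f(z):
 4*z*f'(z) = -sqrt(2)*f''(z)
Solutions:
 f(z) = C1 + C2*erf(2^(1/4)*z)


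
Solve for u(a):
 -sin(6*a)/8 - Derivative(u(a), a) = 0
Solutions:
 u(a) = C1 + cos(6*a)/48


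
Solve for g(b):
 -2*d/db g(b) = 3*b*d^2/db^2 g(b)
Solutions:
 g(b) = C1 + C2*b^(1/3)


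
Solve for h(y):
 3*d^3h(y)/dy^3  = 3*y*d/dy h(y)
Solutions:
 h(y) = C1 + Integral(C2*airyai(y) + C3*airybi(y), y)


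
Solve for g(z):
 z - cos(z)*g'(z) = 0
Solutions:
 g(z) = C1 + Integral(z/cos(z), z)


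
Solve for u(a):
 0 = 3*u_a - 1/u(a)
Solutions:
 u(a) = -sqrt(C1 + 6*a)/3
 u(a) = sqrt(C1 + 6*a)/3


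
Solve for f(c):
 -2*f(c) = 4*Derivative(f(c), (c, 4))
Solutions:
 f(c) = (C1*sin(2^(1/4)*c/2) + C2*cos(2^(1/4)*c/2))*exp(-2^(1/4)*c/2) + (C3*sin(2^(1/4)*c/2) + C4*cos(2^(1/4)*c/2))*exp(2^(1/4)*c/2)


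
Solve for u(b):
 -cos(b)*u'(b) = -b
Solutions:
 u(b) = C1 + Integral(b/cos(b), b)


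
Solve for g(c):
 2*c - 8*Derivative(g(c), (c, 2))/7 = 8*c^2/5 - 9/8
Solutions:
 g(c) = C1 + C2*c - 7*c^4/60 + 7*c^3/24 + 63*c^2/128


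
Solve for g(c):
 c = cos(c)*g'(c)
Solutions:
 g(c) = C1 + Integral(c/cos(c), c)


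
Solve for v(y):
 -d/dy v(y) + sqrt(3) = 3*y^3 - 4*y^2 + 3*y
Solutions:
 v(y) = C1 - 3*y^4/4 + 4*y^3/3 - 3*y^2/2 + sqrt(3)*y


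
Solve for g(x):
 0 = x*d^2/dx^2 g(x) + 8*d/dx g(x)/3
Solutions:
 g(x) = C1 + C2/x^(5/3)


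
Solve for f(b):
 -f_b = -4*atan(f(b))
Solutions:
 Integral(1/atan(_y), (_y, f(b))) = C1 + 4*b


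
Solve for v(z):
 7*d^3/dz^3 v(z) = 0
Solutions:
 v(z) = C1 + C2*z + C3*z^2


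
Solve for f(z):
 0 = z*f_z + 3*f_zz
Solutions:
 f(z) = C1 + C2*erf(sqrt(6)*z/6)


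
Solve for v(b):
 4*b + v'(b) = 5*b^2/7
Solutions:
 v(b) = C1 + 5*b^3/21 - 2*b^2


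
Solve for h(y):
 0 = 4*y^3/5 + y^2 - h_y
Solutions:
 h(y) = C1 + y^4/5 + y^3/3


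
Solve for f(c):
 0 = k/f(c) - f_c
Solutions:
 f(c) = -sqrt(C1 + 2*c*k)
 f(c) = sqrt(C1 + 2*c*k)


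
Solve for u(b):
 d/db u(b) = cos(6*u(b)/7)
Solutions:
 -b - 7*log(sin(6*u(b)/7) - 1)/12 + 7*log(sin(6*u(b)/7) + 1)/12 = C1


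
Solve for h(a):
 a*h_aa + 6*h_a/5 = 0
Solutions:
 h(a) = C1 + C2/a^(1/5)


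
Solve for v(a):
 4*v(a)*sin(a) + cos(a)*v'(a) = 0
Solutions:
 v(a) = C1*cos(a)^4


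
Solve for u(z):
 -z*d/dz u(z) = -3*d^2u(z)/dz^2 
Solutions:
 u(z) = C1 + C2*erfi(sqrt(6)*z/6)


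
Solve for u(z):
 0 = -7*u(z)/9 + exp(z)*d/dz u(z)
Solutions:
 u(z) = C1*exp(-7*exp(-z)/9)


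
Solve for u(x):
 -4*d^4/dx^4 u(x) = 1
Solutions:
 u(x) = C1 + C2*x + C3*x^2 + C4*x^3 - x^4/96


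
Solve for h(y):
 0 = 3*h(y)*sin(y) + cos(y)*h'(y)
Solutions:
 h(y) = C1*cos(y)^3


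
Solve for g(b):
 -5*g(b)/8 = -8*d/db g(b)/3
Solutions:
 g(b) = C1*exp(15*b/64)


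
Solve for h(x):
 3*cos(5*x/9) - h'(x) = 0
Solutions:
 h(x) = C1 + 27*sin(5*x/9)/5


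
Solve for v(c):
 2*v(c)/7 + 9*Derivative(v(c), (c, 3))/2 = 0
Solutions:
 v(c) = C3*exp(c*(-147^(1/3)*2^(2/3) + 3*14^(2/3)*3^(1/3))/84)*sin(14^(2/3)*3^(5/6)*c/42) + C4*exp(c*(-147^(1/3)*2^(2/3) + 3*14^(2/3)*3^(1/3))/84)*cos(14^(2/3)*3^(5/6)*c/42) + C5*exp(-c*(147^(1/3)*2^(2/3) + 3*14^(2/3)*3^(1/3))/84) + (C1*sin(14^(2/3)*3^(5/6)*c/42) + C2*cos(14^(2/3)*3^(5/6)*c/42))*exp(147^(1/3)*2^(2/3)*c/42)


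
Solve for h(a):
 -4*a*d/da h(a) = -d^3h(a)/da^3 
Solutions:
 h(a) = C1 + Integral(C2*airyai(2^(2/3)*a) + C3*airybi(2^(2/3)*a), a)


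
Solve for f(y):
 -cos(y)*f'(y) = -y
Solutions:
 f(y) = C1 + Integral(y/cos(y), y)


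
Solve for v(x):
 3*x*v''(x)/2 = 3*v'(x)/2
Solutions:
 v(x) = C1 + C2*x^2


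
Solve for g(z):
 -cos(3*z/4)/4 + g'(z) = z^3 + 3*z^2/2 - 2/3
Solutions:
 g(z) = C1 + z^4/4 + z^3/2 - 2*z/3 + sin(3*z/4)/3


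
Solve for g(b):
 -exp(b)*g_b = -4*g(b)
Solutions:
 g(b) = C1*exp(-4*exp(-b))


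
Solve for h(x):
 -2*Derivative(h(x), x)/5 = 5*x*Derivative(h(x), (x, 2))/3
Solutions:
 h(x) = C1 + C2*x^(19/25)


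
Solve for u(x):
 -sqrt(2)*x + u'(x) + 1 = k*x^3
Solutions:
 u(x) = C1 + k*x^4/4 + sqrt(2)*x^2/2 - x


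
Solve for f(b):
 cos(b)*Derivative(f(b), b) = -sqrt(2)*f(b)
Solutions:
 f(b) = C1*(sin(b) - 1)^(sqrt(2)/2)/(sin(b) + 1)^(sqrt(2)/2)


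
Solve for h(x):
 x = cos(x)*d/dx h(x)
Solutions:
 h(x) = C1 + Integral(x/cos(x), x)


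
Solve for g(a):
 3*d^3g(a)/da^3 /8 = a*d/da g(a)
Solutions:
 g(a) = C1 + Integral(C2*airyai(2*3^(2/3)*a/3) + C3*airybi(2*3^(2/3)*a/3), a)


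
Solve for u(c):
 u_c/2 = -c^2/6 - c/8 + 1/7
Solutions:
 u(c) = C1 - c^3/9 - c^2/8 + 2*c/7


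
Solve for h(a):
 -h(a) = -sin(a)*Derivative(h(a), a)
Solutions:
 h(a) = C1*sqrt(cos(a) - 1)/sqrt(cos(a) + 1)


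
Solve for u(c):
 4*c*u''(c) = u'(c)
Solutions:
 u(c) = C1 + C2*c^(5/4)


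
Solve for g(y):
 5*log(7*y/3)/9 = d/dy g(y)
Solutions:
 g(y) = C1 + 5*y*log(y)/9 - 5*y*log(3)/9 - 5*y/9 + 5*y*log(7)/9


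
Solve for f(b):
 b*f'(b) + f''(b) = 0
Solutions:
 f(b) = C1 + C2*erf(sqrt(2)*b/2)


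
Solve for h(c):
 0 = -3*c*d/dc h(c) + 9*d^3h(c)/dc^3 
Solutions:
 h(c) = C1 + Integral(C2*airyai(3^(2/3)*c/3) + C3*airybi(3^(2/3)*c/3), c)


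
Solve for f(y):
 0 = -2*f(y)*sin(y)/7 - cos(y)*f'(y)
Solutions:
 f(y) = C1*cos(y)^(2/7)


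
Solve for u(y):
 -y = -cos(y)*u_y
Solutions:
 u(y) = C1 + Integral(y/cos(y), y)


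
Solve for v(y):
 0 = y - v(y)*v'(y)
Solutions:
 v(y) = -sqrt(C1 + y^2)
 v(y) = sqrt(C1 + y^2)


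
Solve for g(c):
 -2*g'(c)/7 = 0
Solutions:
 g(c) = C1


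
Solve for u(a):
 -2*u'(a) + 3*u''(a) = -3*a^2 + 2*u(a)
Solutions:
 u(a) = C1*exp(a*(1 - sqrt(7))/3) + C2*exp(a*(1 + sqrt(7))/3) + 3*a^2/2 - 3*a + 15/2


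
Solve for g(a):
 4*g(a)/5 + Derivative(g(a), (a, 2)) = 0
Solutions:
 g(a) = C1*sin(2*sqrt(5)*a/5) + C2*cos(2*sqrt(5)*a/5)


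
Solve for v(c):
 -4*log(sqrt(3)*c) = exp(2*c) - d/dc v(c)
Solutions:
 v(c) = C1 + 4*c*log(c) + 2*c*(-2 + log(3)) + exp(2*c)/2


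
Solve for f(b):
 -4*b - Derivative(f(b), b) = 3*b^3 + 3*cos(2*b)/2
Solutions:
 f(b) = C1 - 3*b^4/4 - 2*b^2 - 3*sin(2*b)/4


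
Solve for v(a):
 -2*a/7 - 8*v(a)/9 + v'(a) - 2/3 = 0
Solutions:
 v(a) = C1*exp(8*a/9) - 9*a/28 - 249/224


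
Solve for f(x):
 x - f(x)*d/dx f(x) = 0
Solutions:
 f(x) = -sqrt(C1 + x^2)
 f(x) = sqrt(C1 + x^2)


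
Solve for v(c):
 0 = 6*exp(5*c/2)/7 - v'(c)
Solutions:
 v(c) = C1 + 12*exp(5*c/2)/35


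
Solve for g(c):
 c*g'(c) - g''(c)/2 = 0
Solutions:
 g(c) = C1 + C2*erfi(c)


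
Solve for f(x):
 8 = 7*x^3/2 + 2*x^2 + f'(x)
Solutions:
 f(x) = C1 - 7*x^4/8 - 2*x^3/3 + 8*x


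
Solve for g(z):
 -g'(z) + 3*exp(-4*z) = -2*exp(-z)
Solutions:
 g(z) = C1 - 2*exp(-z) - 3*exp(-4*z)/4


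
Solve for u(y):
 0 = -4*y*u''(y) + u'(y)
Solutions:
 u(y) = C1 + C2*y^(5/4)


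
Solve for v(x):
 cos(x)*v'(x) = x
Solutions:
 v(x) = C1 + Integral(x/cos(x), x)


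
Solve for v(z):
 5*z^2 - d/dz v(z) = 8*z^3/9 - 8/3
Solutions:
 v(z) = C1 - 2*z^4/9 + 5*z^3/3 + 8*z/3


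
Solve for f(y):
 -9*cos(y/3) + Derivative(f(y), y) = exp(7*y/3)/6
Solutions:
 f(y) = C1 + exp(7*y/3)/14 + 27*sin(y/3)


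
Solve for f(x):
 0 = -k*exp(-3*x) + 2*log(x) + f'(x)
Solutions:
 f(x) = C1 - k*exp(-3*x)/3 - 2*x*log(x) + 2*x


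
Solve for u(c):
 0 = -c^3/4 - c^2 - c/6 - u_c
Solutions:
 u(c) = C1 - c^4/16 - c^3/3 - c^2/12


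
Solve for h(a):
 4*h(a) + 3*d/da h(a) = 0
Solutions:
 h(a) = C1*exp(-4*a/3)


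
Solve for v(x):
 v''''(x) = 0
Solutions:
 v(x) = C1 + C2*x + C3*x^2 + C4*x^3


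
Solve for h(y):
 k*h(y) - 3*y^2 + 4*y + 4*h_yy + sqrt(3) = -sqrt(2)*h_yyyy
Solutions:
 h(y) = C1*exp(-2^(1/4)*y*sqrt(-sqrt(-sqrt(2)*k + 4)/2 - 1)) + C2*exp(2^(1/4)*y*sqrt(-sqrt(-sqrt(2)*k + 4)/2 - 1)) + C3*exp(-2^(1/4)*y*sqrt(sqrt(-sqrt(2)*k + 4)/2 - 1)) + C4*exp(2^(1/4)*y*sqrt(sqrt(-sqrt(2)*k + 4)/2 - 1)) + 3*y^2/k - 4*y/k - sqrt(3)/k - 24/k^2


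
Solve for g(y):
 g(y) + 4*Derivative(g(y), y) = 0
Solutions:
 g(y) = C1*exp(-y/4)


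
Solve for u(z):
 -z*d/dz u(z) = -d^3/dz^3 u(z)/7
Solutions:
 u(z) = C1 + Integral(C2*airyai(7^(1/3)*z) + C3*airybi(7^(1/3)*z), z)


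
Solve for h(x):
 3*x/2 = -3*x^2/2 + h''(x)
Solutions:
 h(x) = C1 + C2*x + x^4/8 + x^3/4


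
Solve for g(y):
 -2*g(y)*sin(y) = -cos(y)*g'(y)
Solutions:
 g(y) = C1/cos(y)^2


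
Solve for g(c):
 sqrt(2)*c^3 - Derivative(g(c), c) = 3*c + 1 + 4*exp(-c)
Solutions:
 g(c) = C1 + sqrt(2)*c^4/4 - 3*c^2/2 - c + 4*exp(-c)


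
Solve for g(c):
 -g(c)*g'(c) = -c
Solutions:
 g(c) = -sqrt(C1 + c^2)
 g(c) = sqrt(C1 + c^2)


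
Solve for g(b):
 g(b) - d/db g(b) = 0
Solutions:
 g(b) = C1*exp(b)


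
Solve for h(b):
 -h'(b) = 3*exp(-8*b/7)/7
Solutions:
 h(b) = C1 + 3*exp(-8*b/7)/8


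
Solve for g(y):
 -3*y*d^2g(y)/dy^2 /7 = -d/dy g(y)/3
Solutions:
 g(y) = C1 + C2*y^(16/9)


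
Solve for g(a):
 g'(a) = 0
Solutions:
 g(a) = C1


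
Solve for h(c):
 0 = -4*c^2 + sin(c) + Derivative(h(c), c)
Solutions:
 h(c) = C1 + 4*c^3/3 + cos(c)


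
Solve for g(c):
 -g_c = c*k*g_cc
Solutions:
 g(c) = C1 + c^(((re(k) - 1)*re(k) + im(k)^2)/(re(k)^2 + im(k)^2))*(C2*sin(log(c)*Abs(im(k))/(re(k)^2 + im(k)^2)) + C3*cos(log(c)*im(k)/(re(k)^2 + im(k)^2)))


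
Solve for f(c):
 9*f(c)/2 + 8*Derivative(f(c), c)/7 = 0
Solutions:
 f(c) = C1*exp(-63*c/16)


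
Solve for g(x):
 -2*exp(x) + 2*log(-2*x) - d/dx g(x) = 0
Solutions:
 g(x) = C1 + 2*x*log(-x) + 2*x*(-1 + log(2)) - 2*exp(x)


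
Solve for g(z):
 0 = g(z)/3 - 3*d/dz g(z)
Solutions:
 g(z) = C1*exp(z/9)


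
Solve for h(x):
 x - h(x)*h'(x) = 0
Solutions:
 h(x) = -sqrt(C1 + x^2)
 h(x) = sqrt(C1 + x^2)


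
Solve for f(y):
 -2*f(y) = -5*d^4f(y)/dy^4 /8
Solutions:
 f(y) = C1*exp(-2*5^(3/4)*y/5) + C2*exp(2*5^(3/4)*y/5) + C3*sin(2*5^(3/4)*y/5) + C4*cos(2*5^(3/4)*y/5)


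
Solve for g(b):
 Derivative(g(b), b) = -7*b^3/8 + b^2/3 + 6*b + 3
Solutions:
 g(b) = C1 - 7*b^4/32 + b^3/9 + 3*b^2 + 3*b


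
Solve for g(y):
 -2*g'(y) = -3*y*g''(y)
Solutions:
 g(y) = C1 + C2*y^(5/3)


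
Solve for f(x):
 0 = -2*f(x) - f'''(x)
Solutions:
 f(x) = C3*exp(-2^(1/3)*x) + (C1*sin(2^(1/3)*sqrt(3)*x/2) + C2*cos(2^(1/3)*sqrt(3)*x/2))*exp(2^(1/3)*x/2)


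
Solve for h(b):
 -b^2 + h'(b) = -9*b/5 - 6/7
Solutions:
 h(b) = C1 + b^3/3 - 9*b^2/10 - 6*b/7


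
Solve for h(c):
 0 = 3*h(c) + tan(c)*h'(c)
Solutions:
 h(c) = C1/sin(c)^3


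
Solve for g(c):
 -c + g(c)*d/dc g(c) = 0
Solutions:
 g(c) = -sqrt(C1 + c^2)
 g(c) = sqrt(C1 + c^2)


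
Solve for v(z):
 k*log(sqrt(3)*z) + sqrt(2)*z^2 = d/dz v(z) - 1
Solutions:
 v(z) = C1 + k*z*log(z) - k*z + k*z*log(3)/2 + sqrt(2)*z^3/3 + z


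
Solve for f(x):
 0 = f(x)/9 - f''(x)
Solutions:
 f(x) = C1*exp(-x/3) + C2*exp(x/3)


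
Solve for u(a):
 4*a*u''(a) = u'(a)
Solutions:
 u(a) = C1 + C2*a^(5/4)


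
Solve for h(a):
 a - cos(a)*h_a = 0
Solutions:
 h(a) = C1 + Integral(a/cos(a), a)


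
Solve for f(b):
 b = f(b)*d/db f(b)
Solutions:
 f(b) = -sqrt(C1 + b^2)
 f(b) = sqrt(C1 + b^2)


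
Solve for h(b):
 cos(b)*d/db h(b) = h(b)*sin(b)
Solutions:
 h(b) = C1/cos(b)


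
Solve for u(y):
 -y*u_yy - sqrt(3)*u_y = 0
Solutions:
 u(y) = C1 + C2*y^(1 - sqrt(3))


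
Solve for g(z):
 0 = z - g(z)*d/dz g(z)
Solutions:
 g(z) = -sqrt(C1 + z^2)
 g(z) = sqrt(C1 + z^2)


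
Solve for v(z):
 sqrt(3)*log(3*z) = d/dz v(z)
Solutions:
 v(z) = C1 + sqrt(3)*z*log(z) - sqrt(3)*z + sqrt(3)*z*log(3)


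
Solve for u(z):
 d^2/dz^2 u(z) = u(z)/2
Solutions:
 u(z) = C1*exp(-sqrt(2)*z/2) + C2*exp(sqrt(2)*z/2)


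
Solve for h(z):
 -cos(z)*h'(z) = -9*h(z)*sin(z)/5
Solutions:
 h(z) = C1/cos(z)^(9/5)


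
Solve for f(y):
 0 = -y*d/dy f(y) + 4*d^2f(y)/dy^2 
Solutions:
 f(y) = C1 + C2*erfi(sqrt(2)*y/4)


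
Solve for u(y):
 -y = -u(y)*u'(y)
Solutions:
 u(y) = -sqrt(C1 + y^2)
 u(y) = sqrt(C1 + y^2)


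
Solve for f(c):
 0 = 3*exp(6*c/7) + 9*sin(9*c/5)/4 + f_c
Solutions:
 f(c) = C1 - 7*exp(6*c/7)/2 + 5*cos(9*c/5)/4


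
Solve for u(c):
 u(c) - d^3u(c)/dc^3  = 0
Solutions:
 u(c) = C3*exp(c) + (C1*sin(sqrt(3)*c/2) + C2*cos(sqrt(3)*c/2))*exp(-c/2)


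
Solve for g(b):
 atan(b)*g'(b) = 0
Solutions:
 g(b) = C1


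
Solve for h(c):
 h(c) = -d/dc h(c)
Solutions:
 h(c) = C1*exp(-c)


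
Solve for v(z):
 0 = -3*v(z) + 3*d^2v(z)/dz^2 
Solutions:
 v(z) = C1*exp(-z) + C2*exp(z)


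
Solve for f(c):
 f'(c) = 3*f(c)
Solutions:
 f(c) = C1*exp(3*c)


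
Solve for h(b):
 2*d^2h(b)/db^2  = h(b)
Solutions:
 h(b) = C1*exp(-sqrt(2)*b/2) + C2*exp(sqrt(2)*b/2)


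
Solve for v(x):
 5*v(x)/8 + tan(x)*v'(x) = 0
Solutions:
 v(x) = C1/sin(x)^(5/8)


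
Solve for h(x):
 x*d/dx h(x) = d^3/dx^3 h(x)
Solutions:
 h(x) = C1 + Integral(C2*airyai(x) + C3*airybi(x), x)


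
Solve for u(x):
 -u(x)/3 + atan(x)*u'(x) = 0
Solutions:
 u(x) = C1*exp(Integral(1/atan(x), x)/3)


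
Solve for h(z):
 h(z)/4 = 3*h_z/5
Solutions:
 h(z) = C1*exp(5*z/12)


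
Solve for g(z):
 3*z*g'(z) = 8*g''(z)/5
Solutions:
 g(z) = C1 + C2*erfi(sqrt(15)*z/4)


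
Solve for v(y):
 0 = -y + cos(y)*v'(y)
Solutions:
 v(y) = C1 + Integral(y/cos(y), y)


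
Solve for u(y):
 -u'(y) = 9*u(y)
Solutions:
 u(y) = C1*exp(-9*y)


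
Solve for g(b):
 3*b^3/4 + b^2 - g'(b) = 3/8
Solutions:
 g(b) = C1 + 3*b^4/16 + b^3/3 - 3*b/8


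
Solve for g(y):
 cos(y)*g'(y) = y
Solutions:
 g(y) = C1 + Integral(y/cos(y), y)


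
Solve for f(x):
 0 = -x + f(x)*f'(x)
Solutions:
 f(x) = -sqrt(C1 + x^2)
 f(x) = sqrt(C1 + x^2)


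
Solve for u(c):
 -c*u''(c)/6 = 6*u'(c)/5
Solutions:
 u(c) = C1 + C2/c^(31/5)


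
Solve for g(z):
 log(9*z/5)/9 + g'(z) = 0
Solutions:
 g(z) = C1 - z*log(z)/9 - 2*z*log(3)/9 + z/9 + z*log(5)/9


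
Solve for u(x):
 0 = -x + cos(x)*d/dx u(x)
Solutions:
 u(x) = C1 + Integral(x/cos(x), x)


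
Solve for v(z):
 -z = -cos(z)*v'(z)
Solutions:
 v(z) = C1 + Integral(z/cos(z), z)
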